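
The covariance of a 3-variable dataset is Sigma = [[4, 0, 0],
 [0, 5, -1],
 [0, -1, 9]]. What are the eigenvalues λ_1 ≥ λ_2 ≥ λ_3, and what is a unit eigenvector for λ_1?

Step 1 — characteristic polynomial p(λ) = det(λI - Sigma) = λ³ - tr·λ² + c_1·λ - det, where tr = trace, c_1 = sum of the principal 2×2 minors, det = det(Sigma):
  tr = 4 + 5 + 9 = 18,
  c_1 = (4·5 - (0)²) + (4·9 - (0)²) + (5·9 - (-1)²) = 20 + 36 + 44 = 100,
  det = 4·(5·9 - (-1)²) - (0)·((0)·9 - (-1)·(0)) + (0)·((0)·(-1) - 5·(0)) = 4·(44) - (0)·(0) + (0)·(0) = 176.
  So p(λ) = λ³ - 18λ² + 100λ - 176.
Step 2 — look for an integer root (rational root theorem: any rational root is an integer divisor of 176). Testing λ = 4:
  p(4) = 64 - 288 + 400 - 176 = 0  ✓
  Dividing out (λ - 4): p(λ) = (λ - 4)(λ² - 14λ + 44).
Step 3 — remaining eigenvalues from the quadratic λ² - 14λ + 44 = 0:
  Δ = 14² - 4·44 = 196 - 176 = 20,  λ = (14 ± √20)/2 = (14 ± 4.4721)/2 ≈ 9.2361 or 4.7639.
  Sorted: λ_1 = 9.2361,  λ_2 = 4.7639,  λ_3 = 4  (check: sum = 18 = tr ✓).

Step 4 — unit eigenvector for λ_1 ≈ 9.2361: v spans the null space of (Sigma - λ_1 I), whose rows are
  r_1 = (-5.2361, 0, 0),  r_2 = (0, -4.2361, -1),  r_3 = (0, -1, -0.2361).
  v is orthogonal to every row, so take v ∝ r_1 × r_2 = ((0)·(-1) - (0)·(-4.2361), (0)·(0) - (-5.2361)·(-1), (-5.2361)·(-4.2361) - (0)·(0)) ≈ (0, -5.2361, 22.1803).
  Rescale (multiply by -1 so the first nonzero entry is positive): u = (0, 5.2361, -22.1803).
  ||u|| = √((0)² + (5.2361)² + (-22.1803)²) = √(519.3839) ≈ 22.79,  v_1 = u/||u|| ≈ (0, 0.2298, -0.9732) (||v_1|| = 1).

λ_1 = 9.2361,  λ_2 = 4.7639,  λ_3 = 4;  v_1 ≈ (0, 0.2298, -0.9732)


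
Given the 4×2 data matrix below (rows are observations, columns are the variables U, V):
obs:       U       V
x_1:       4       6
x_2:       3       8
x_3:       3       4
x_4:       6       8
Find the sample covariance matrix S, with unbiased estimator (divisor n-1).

Step 1 — column means:
  mean(U) = (4 + 3 + 3 + 6) / 4 = 16/4 = 4
  mean(V) = (6 + 8 + 4 + 8) / 4 = 26/4 = 6.5

Step 2 — sample covariance S[i,j] = (1/(n-1)) · Σ_k (x_{k,i} - mean_i) · (x_{k,j} - mean_j), with n-1 = 3.
  S[U,U] = ((0)·(0) + (-1)·(-1) + (-1)·(-1) + (2)·(2)) / 3 = 6/3 = 2
  S[U,V] = ((0)·(-0.5) + (-1)·(1.5) + (-1)·(-2.5) + (2)·(1.5)) / 3 = 4/3 = 1.3333
  S[V,V] = ((-0.5)·(-0.5) + (1.5)·(1.5) + (-2.5)·(-2.5) + (1.5)·(1.5)) / 3 = 11/3 = 3.6667

S is symmetric (S[j,i] = S[i,j]). Assembling:

S = [[2, 1.3333],
 [1.3333, 3.6667]]


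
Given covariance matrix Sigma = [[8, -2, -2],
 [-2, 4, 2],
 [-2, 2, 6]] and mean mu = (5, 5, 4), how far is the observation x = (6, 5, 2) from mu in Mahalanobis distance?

Step 1 — centre the observation: (x - mu) = (1, 0, -2).

Step 2 — invert Sigma (cofactor / det for 3×3, or solve directly):
  Sigma^{-1} = [[0.1471, 0.0588, 0.0294],
 [0.0588, 0.3235, -0.0882],
 [0.0294, -0.0882, 0.2059]].

Step 3 — form the quadratic (x - mu)^T · Sigma^{-1} · (x - mu):
  Sigma^{-1} · (x - mu) = (0.0882, 0.2353, -0.3824).
  (x - mu)^T · [Sigma^{-1} · (x - mu)] = (1)·(0.0882) + (0)·(0.2353) + (-2)·(-0.3824) = 0.8529.

Step 4 — take square root: d = √(0.8529) ≈ 0.9235.

d(x, mu) = √(0.8529) ≈ 0.9235


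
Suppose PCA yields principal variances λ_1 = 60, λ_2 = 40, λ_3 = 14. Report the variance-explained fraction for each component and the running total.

Step 1 — total variance = trace(Sigma) = Σ λ_i = 60 + 40 + 14 = 114.

Step 2 — fraction explained by component i = λ_i / Σ λ:
  PC1: 60/114 = 0.5263
  PC2: 40/114 = 0.3509
  PC3: 14/114 = 0.1228

Step 3 — cumulative fraction after k components = (λ_1 + ... + λ_k) / Σ λ:
  k = 1: 60/114 = 0.5263
  k = 2: (60 + 40)/114 = 100/114 = 0.8772
  k = 3: (60 + 40 + 14)/114 = 114/114 = 1

Summary (fraction, with percent):

explained: PC1 0.5263 (52.63%), PC2 0.3509 (35.09%), PC3 0.1228 (12.28%);  cumulative: 0.5263, 0.8772, 1


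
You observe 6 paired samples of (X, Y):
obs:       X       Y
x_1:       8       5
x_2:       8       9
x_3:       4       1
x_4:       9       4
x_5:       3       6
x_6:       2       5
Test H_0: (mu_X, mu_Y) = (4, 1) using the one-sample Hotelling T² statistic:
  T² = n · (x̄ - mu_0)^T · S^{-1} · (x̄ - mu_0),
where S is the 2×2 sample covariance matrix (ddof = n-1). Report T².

Step 1 — sample mean vector:
  mean(X) = (8 + 8 + 4 + 9 + 3 + 2) / 6 = 34/6 = 5.6667
  mean(Y) = (5 + 9 + 1 + 4 + 6 + 5) / 6 = 30/6 = 5
  x̄ = (5.6667, 5),  deviation x̄ - mu_0 = (5.6667, 5) - (4, 1) = (1.6667, 4).

Step 2 — sample covariance matrix, S[i,j] = (1/(n-1)) · Σ_k (x_{k,i} - mean_i) · (x_{k,j} - mean_j), divisor n-1 = 5:
  S[X,X] = ((2.3333)·(2.3333) + (2.3333)·(2.3333) + (-1.6667)·(-1.6667) + (3.3333)·(3.3333) + (-2.6667)·(-2.6667) + (-3.6667)·(-3.6667)) / 5 = 45.3333/5 = 9.0667
  S[X,Y] = ((2.3333)·(0) + (2.3333)·(4) + (-1.6667)·(-4) + (3.3333)·(-1) + (-2.6667)·(1) + (-3.6667)·(0)) / 5 = 10/5 = 2
  S[Y,Y] = ((0)·(0) + (4)·(4) + (-4)·(-4) + (-1)·(-1) + (1)·(1) + (0)·(0)) / 5 = 34/5 = 6.8
  S = [[9.0667, 2],
 [2, 6.8]].

Step 3 — invert S. det(S) = 9.0667·6.8 - (2)² = 57.6533.
  S^{-1} = (1/det) · [[d, -b], [-b, a]] = [[0.1179, -0.0347],
 [-0.0347, 0.1573]].

Step 4 — quadratic form (x̄ - mu_0)^T · S^{-1} · (x̄ - mu_0):
  S^{-1} · (x̄ - mu_0) = (0.0578, 0.5712),
  (x̄ - mu_0)^T · [...] = (1.6667)·(0.0578) + (4)·(0.5712) = 2.3813.

Step 5 — scale by n: T² = 6 · 2.3813 = 14.2877.

T² ≈ 14.2877


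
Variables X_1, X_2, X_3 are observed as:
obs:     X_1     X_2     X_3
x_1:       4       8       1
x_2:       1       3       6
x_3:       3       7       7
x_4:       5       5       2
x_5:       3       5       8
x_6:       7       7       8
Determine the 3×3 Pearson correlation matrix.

Step 1 — column means:
  mean(X_1) = (4 + 1 + 3 + 5 + 3 + 7) / 6 = 23/6 = 3.8333
  mean(X_2) = (8 + 3 + 7 + 5 + 5 + 7) / 6 = 35/6 = 5.8333
  mean(X_3) = (1 + 6 + 7 + 2 + 8 + 8) / 6 = 32/6 = 5.3333

Step 2 — sample variances and covariances s[i,j] = (1/(n-1)) · Σ_k (x_{k,i} - mean_i) · (x_{k,j} - mean_j), with n-1 = 5:
  s[X_1,X_1] = ((0.1667)·(0.1667) + (-2.8333)·(-2.8333) + (-0.8333)·(-0.8333) + (1.1667)·(1.1667) + (-0.8333)·(-0.8333) + (3.1667)·(3.1667)) / 5 = 20.8333/5 = 4.1667
  s[X_1,X_2] = ((0.1667)·(2.1667) + (-2.8333)·(-2.8333) + (-0.8333)·(1.1667) + (1.1667)·(-0.8333) + (-0.8333)·(-0.8333) + (3.1667)·(1.1667)) / 5 = 10.8333/5 = 2.1667
  s[X_1,X_3] = ((0.1667)·(-4.3333) + (-2.8333)·(0.6667) + (-0.8333)·(1.6667) + (1.1667)·(-3.3333) + (-0.8333)·(2.6667) + (3.1667)·(2.6667)) / 5 = -1.6667/5 = -0.3333
  s[X_2,X_2] = ((2.1667)·(2.1667) + (-2.8333)·(-2.8333) + (1.1667)·(1.1667) + (-0.8333)·(-0.8333) + (-0.8333)·(-0.8333) + (1.1667)·(1.1667)) / 5 = 16.8333/5 = 3.3667
  s[X_2,X_3] = ((2.1667)·(-4.3333) + (-2.8333)·(0.6667) + (1.1667)·(1.6667) + (-0.8333)·(-3.3333) + (-0.8333)·(2.6667) + (1.1667)·(2.6667)) / 5 = -5.6667/5 = -1.1333
  s[X_3,X_3] = ((-4.3333)·(-4.3333) + (0.6667)·(0.6667) + (1.6667)·(1.6667) + (-3.3333)·(-3.3333) + (2.6667)·(2.6667) + (2.6667)·(2.6667)) / 5 = 47.3333/5 = 9.4667
  Sample standard deviations s_i = √(s[i,i]):
  s(X_1) = √(4.1667) = 2.0412
  s(X_2) = √(3.3667) = 1.8348
  s(X_3) = √(9.4667) = 3.0768

Step 3 — r_{ij} = s_{ij} / (s_i · s_j):
  r[X_1,X_1] = 1 (diagonal).
  r[X_1,X_2] = 2.1667 / (2.0412 · 1.8348) = 2.1667 / 3.7454 = 0.5785
  r[X_1,X_3] = -0.3333 / (2.0412 · 3.0768) = -0.3333 / 6.2805 = -0.0531
  r[X_2,X_2] = 1 (diagonal).
  r[X_2,X_3] = -1.1333 / (1.8348 · 3.0768) = -1.1333 / 5.6455 = -0.2008
  r[X_3,X_3] = 1 (diagonal).

R is symmetric with unit diagonal. Assembling:

R = [[1, 0.5785, -0.0531],
 [0.5785, 1, -0.2008],
 [-0.0531, -0.2008, 1]]


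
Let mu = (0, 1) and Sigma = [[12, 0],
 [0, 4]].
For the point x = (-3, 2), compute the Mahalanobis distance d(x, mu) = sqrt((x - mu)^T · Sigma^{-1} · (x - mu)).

Step 1 — centre the observation: (x - mu) = (-3, 1).

Step 2 — invert Sigma. det(Sigma) = 12·4 - (0)² = 48.
  Sigma^{-1} = (1/det) · [[d, -b], [-b, a]] = [[0.0833, 0],
 [0, 0.25]].

Step 3 — form the quadratic (x - mu)^T · Sigma^{-1} · (x - mu):
  Sigma^{-1} · (x - mu) = (-0.25, 0.25).
  (x - mu)^T · [Sigma^{-1} · (x - mu)] = (-3)·(-0.25) + (1)·(0.25) = 1.

Step 4 — take square root: d = √(1) ≈ 1.

d(x, mu) = √(1) ≈ 1


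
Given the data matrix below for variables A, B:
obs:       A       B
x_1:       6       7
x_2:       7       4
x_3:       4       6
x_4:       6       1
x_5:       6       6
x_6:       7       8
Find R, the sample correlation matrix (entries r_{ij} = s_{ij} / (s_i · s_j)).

Step 1 — column means:
  mean(A) = (6 + 7 + 4 + 6 + 6 + 7) / 6 = 36/6 = 6
  mean(B) = (7 + 4 + 6 + 1 + 6 + 8) / 6 = 32/6 = 5.3333

Step 2 — sample variances and covariances s[i,j] = (1/(n-1)) · Σ_k (x_{k,i} - mean_i) · (x_{k,j} - mean_j), with n-1 = 5:
  s[A,A] = ((0)·(0) + (1)·(1) + (-2)·(-2) + (0)·(0) + (0)·(0) + (1)·(1)) / 5 = 6/5 = 1.2
  s[A,B] = ((0)·(1.6667) + (1)·(-1.3333) + (-2)·(0.6667) + (0)·(-4.3333) + (0)·(0.6667) + (1)·(2.6667)) / 5 = 0/5 = 0
  s[B,B] = ((1.6667)·(1.6667) + (-1.3333)·(-1.3333) + (0.6667)·(0.6667) + (-4.3333)·(-4.3333) + (0.6667)·(0.6667) + (2.6667)·(2.6667)) / 5 = 31.3333/5 = 6.2667
  Sample standard deviations s_i = √(s[i,i]):
  s(A) = √(1.2) = 1.0954
  s(B) = √(6.2667) = 2.5033

Step 3 — r_{ij} = s_{ij} / (s_i · s_j):
  r[A,A] = 1 (diagonal).
  r[A,B] = 0 / (1.0954 · 2.5033) = 0 / 2.7423 = 0
  r[B,B] = 1 (diagonal).

R is symmetric with unit diagonal. Assembling:

R = [[1, 0],
 [0, 1]]


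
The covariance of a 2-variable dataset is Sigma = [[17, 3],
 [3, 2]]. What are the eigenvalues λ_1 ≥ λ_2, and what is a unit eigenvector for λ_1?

Step 1 — characteristic polynomial of 2×2 Sigma:
  det(Sigma - λI) = λ² - trace · λ + det = 0.
  trace = 17 + 2 = 19, det = 17·2 - (3)² = 25.
Step 2 — discriminant:
  Δ = trace² - 4·det = 361 - 100 = 261.
Step 3 — eigenvalues:
  λ = (trace ± √Δ)/2 = (19 ± 16.1555)/2,
  λ_1 = 17.5777,  λ_2 = 1.4223.

Step 4 — unit eigenvector for λ_1: solve (Sigma - λ_1 I)v = 0. First row:
  (17 - 17.5777)·v_x + (3)·v_y = 0, i.e. (-0.5777)·v_x + (3)·v_y = 0,
  so v ∝ (b, λ_1 - a) = (3, 0.5777) = u.
  ||u|| = √((3)² + (0.5777)²) = √(9.3338) ≈ 3.0551,
  v_1 = u/||u|| ≈ (0.982, 0.1891) (||v_1|| = 1).

λ_1 = 17.5777,  λ_2 = 1.4223;  v_1 ≈ (0.982, 0.1891)


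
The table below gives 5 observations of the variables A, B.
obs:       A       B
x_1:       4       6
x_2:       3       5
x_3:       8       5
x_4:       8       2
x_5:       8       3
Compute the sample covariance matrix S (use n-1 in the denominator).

Step 1 — column means:
  mean(A) = (4 + 3 + 8 + 8 + 8) / 5 = 31/5 = 6.2
  mean(B) = (6 + 5 + 5 + 2 + 3) / 5 = 21/5 = 4.2

Step 2 — sample covariance S[i,j] = (1/(n-1)) · Σ_k (x_{k,i} - mean_i) · (x_{k,j} - mean_j), with n-1 = 4.
  S[A,A] = ((-2.2)·(-2.2) + (-3.2)·(-3.2) + (1.8)·(1.8) + (1.8)·(1.8) + (1.8)·(1.8)) / 4 = 24.8/4 = 6.2
  S[A,B] = ((-2.2)·(1.8) + (-3.2)·(0.8) + (1.8)·(0.8) + (1.8)·(-2.2) + (1.8)·(-1.2)) / 4 = -11.2/4 = -2.8
  S[B,B] = ((1.8)·(1.8) + (0.8)·(0.8) + (0.8)·(0.8) + (-2.2)·(-2.2) + (-1.2)·(-1.2)) / 4 = 10.8/4 = 2.7

S is symmetric (S[j,i] = S[i,j]). Assembling:

S = [[6.2, -2.8],
 [-2.8, 2.7]]


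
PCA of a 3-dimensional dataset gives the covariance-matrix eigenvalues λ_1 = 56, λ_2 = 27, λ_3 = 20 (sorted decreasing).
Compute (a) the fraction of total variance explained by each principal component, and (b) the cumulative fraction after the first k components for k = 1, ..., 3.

Step 1 — total variance = trace(Sigma) = Σ λ_i = 56 + 27 + 20 = 103.

Step 2 — fraction explained by component i = λ_i / Σ λ:
  PC1: 56/103 = 0.5437
  PC2: 27/103 = 0.2621
  PC3: 20/103 = 0.1942

Step 3 — cumulative fraction after k components = (λ_1 + ... + λ_k) / Σ λ:
  k = 1: 56/103 = 0.5437
  k = 2: (56 + 27)/103 = 83/103 = 0.8058
  k = 3: (56 + 27 + 20)/103 = 103/103 = 1

Summary (fraction, with percent):

explained: PC1 0.5437 (54.37%), PC2 0.2621 (26.21%), PC3 0.1942 (19.42%);  cumulative: 0.5437, 0.8058, 1


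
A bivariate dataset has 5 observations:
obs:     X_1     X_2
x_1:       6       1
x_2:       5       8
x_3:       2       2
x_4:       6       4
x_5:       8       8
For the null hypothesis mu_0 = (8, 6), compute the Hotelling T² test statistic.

Step 1 — sample mean vector:
  mean(X_1) = (6 + 5 + 2 + 6 + 8) / 5 = 27/5 = 5.4
  mean(X_2) = (1 + 8 + 2 + 4 + 8) / 5 = 23/5 = 4.6
  x̄ = (5.4, 4.6),  deviation x̄ - mu_0 = (5.4, 4.6) - (8, 6) = (-2.6, -1.4).

Step 2 — sample covariance matrix, S[i,j] = (1/(n-1)) · Σ_k (x_{k,i} - mean_i) · (x_{k,j} - mean_j), divisor n-1 = 4:
  S[X_1,X_1] = ((0.6)·(0.6) + (-0.4)·(-0.4) + (-3.4)·(-3.4) + (0.6)·(0.6) + (2.6)·(2.6)) / 4 = 19.2/4 = 4.8
  S[X_1,X_2] = ((0.6)·(-3.6) + (-0.4)·(3.4) + (-3.4)·(-2.6) + (0.6)·(-0.6) + (2.6)·(3.4)) / 4 = 13.8/4 = 3.45
  S[X_2,X_2] = ((-3.6)·(-3.6) + (3.4)·(3.4) + (-2.6)·(-2.6) + (-0.6)·(-0.6) + (3.4)·(3.4)) / 4 = 43.2/4 = 10.8
  S = [[4.8, 3.45],
 [3.45, 10.8]].

Step 3 — invert S. det(S) = 4.8·10.8 - (3.45)² = 39.9375.
  S^{-1} = (1/det) · [[d, -b], [-b, a]] = [[0.2704, -0.0864],
 [-0.0864, 0.1202]].

Step 4 — quadratic form (x̄ - mu_0)^T · S^{-1} · (x̄ - mu_0):
  S^{-1} · (x̄ - mu_0) = (-0.5822, 0.0563),
  (x̄ - mu_0)^T · [...] = (-2.6)·(-0.5822) + (-1.4)·(0.0563) = 1.4347.

Step 5 — scale by n: T² = 5 · 1.4347 = 7.1737.

T² ≈ 7.1737


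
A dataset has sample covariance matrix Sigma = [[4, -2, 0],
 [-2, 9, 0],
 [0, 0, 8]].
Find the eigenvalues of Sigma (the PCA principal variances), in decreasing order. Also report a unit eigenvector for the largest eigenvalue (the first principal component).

Step 1 — characteristic polynomial p(λ) = det(λI - Sigma) = λ³ - tr·λ² + c_1·λ - det, where tr = trace, c_1 = sum of the principal 2×2 minors, det = det(Sigma):
  tr = 4 + 9 + 8 = 21,
  c_1 = (4·9 - (-2)²) + (4·8 - (0)²) + (9·8 - (0)²) = 32 + 32 + 72 = 136,
  det = 4·(9·8 - (0)²) - (-2)·((-2)·8 - (0)·(0)) + (0)·((-2)·(0) - 9·(0)) = 4·(72) - (-2)·(-16) + (0)·(0) = 256.
  So p(λ) = λ³ - 21λ² + 136λ - 256.
Step 2 — look for an integer root (rational root theorem: any rational root is an integer divisor of 256). Testing λ = 8:
  p(8) = 512 - 1344 + 1088 - 256 = 0  ✓
  Dividing out (λ - 8): p(λ) = (λ - 8)(λ² - 13λ + 32).
Step 3 — remaining eigenvalues from the quadratic λ² - 13λ + 32 = 0:
  Δ = 13² - 4·32 = 169 - 128 = 41,  λ = (13 ± √41)/2 = (13 ± 6.4031)/2 ≈ 9.7016 or 3.2984.
  Sorted: λ_1 = 9.7016,  λ_2 = 8,  λ_3 = 3.2984  (check: sum = 21 = tr ✓).

Step 4 — unit eigenvector for λ_1 ≈ 9.7016: v spans the null space of (Sigma - λ_1 I), whose rows are
  r_1 = (-5.7016, -2, 0),  r_2 = (-2, -0.7016, 0),  r_3 = (0, 0, -1.7016).
  v is orthogonal to every row, so take v ∝ r_1 × r_3 = ((-2)·(-1.7016) - (0)·(0), (0)·(0) - (-5.7016)·(-1.7016), (-5.7016)·(0) - (-2)·(0)) ≈ (3.4031, -9.7016, 0).
  Let u = (3.4031, -9.7016, 0).
  ||u|| = √((3.4031)² + (-9.7016)² + (0)²) = √(105.7016) ≈ 10.2811,  v_1 = u/||u|| ≈ (0.331, -0.9436, 0) (||v_1|| = 1).

λ_1 = 9.7016,  λ_2 = 8,  λ_3 = 3.2984;  v_1 ≈ (0.331, -0.9436, 0)


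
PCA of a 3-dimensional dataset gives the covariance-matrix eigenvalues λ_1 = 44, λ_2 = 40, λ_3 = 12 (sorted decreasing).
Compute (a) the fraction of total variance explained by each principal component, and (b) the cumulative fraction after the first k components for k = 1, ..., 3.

Step 1 — total variance = trace(Sigma) = Σ λ_i = 44 + 40 + 12 = 96.

Step 2 — fraction explained by component i = λ_i / Σ λ:
  PC1: 44/96 = 0.4583
  PC2: 40/96 = 0.4167
  PC3: 12/96 = 0.125

Step 3 — cumulative fraction after k components = (λ_1 + ... + λ_k) / Σ λ:
  k = 1: 44/96 = 0.4583
  k = 2: (44 + 40)/96 = 84/96 = 0.875
  k = 3: (44 + 40 + 12)/96 = 96/96 = 1

Summary (fraction, with percent):

explained: PC1 0.4583 (45.83%), PC2 0.4167 (41.67%), PC3 0.125 (12.5%);  cumulative: 0.4583, 0.875, 1


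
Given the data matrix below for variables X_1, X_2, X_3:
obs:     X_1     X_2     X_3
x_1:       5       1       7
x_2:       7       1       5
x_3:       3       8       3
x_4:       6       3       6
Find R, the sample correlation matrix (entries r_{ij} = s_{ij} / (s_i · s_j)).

Step 1 — column means:
  mean(X_1) = (5 + 7 + 3 + 6) / 4 = 21/4 = 5.25
  mean(X_2) = (1 + 1 + 8 + 3) / 4 = 13/4 = 3.25
  mean(X_3) = (7 + 5 + 3 + 6) / 4 = 21/4 = 5.25

Step 2 — sample variances and covariances s[i,j] = (1/(n-1)) · Σ_k (x_{k,i} - mean_i) · (x_{k,j} - mean_j), with n-1 = 3:
  s[X_1,X_1] = ((-0.25)·(-0.25) + (1.75)·(1.75) + (-2.25)·(-2.25) + (0.75)·(0.75)) / 3 = 8.75/3 = 2.9167
  s[X_1,X_2] = ((-0.25)·(-2.25) + (1.75)·(-2.25) + (-2.25)·(4.75) + (0.75)·(-0.25)) / 3 = -14.25/3 = -4.75
  s[X_1,X_3] = ((-0.25)·(1.75) + (1.75)·(-0.25) + (-2.25)·(-2.25) + (0.75)·(0.75)) / 3 = 4.75/3 = 1.5833
  s[X_2,X_2] = ((-2.25)·(-2.25) + (-2.25)·(-2.25) + (4.75)·(4.75) + (-0.25)·(-0.25)) / 3 = 32.75/3 = 10.9167
  s[X_2,X_3] = ((-2.25)·(1.75) + (-2.25)·(-0.25) + (4.75)·(-2.25) + (-0.25)·(0.75)) / 3 = -14.25/3 = -4.75
  s[X_3,X_3] = ((1.75)·(1.75) + (-0.25)·(-0.25) + (-2.25)·(-2.25) + (0.75)·(0.75)) / 3 = 8.75/3 = 2.9167
  Sample standard deviations s_i = √(s[i,i]):
  s(X_1) = √(2.9167) = 1.7078
  s(X_2) = √(10.9167) = 3.304
  s(X_3) = √(2.9167) = 1.7078

Step 3 — r_{ij} = s_{ij} / (s_i · s_j):
  r[X_1,X_1] = 1 (diagonal).
  r[X_1,X_2] = -4.75 / (1.7078 · 3.304) = -4.75 / 5.6427 = -0.8418
  r[X_1,X_3] = 1.5833 / (1.7078 · 1.7078) = 1.5833 / 2.9167 = 0.5429
  r[X_2,X_2] = 1 (diagonal).
  r[X_2,X_3] = -4.75 / (3.304 · 1.7078) = -4.75 / 5.6427 = -0.8418
  r[X_3,X_3] = 1 (diagonal).

R is symmetric with unit diagonal. Assembling:

R = [[1, -0.8418, 0.5429],
 [-0.8418, 1, -0.8418],
 [0.5429, -0.8418, 1]]


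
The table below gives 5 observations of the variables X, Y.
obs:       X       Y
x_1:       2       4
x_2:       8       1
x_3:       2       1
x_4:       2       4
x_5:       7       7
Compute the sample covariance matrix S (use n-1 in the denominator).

Step 1 — column means:
  mean(X) = (2 + 8 + 2 + 2 + 7) / 5 = 21/5 = 4.2
  mean(Y) = (4 + 1 + 1 + 4 + 7) / 5 = 17/5 = 3.4

Step 2 — sample covariance S[i,j] = (1/(n-1)) · Σ_k (x_{k,i} - mean_i) · (x_{k,j} - mean_j), with n-1 = 4.
  S[X,X] = ((-2.2)·(-2.2) + (3.8)·(3.8) + (-2.2)·(-2.2) + (-2.2)·(-2.2) + (2.8)·(2.8)) / 4 = 36.8/4 = 9.2
  S[X,Y] = ((-2.2)·(0.6) + (3.8)·(-2.4) + (-2.2)·(-2.4) + (-2.2)·(0.6) + (2.8)·(3.6)) / 4 = 3.6/4 = 0.9
  S[Y,Y] = ((0.6)·(0.6) + (-2.4)·(-2.4) + (-2.4)·(-2.4) + (0.6)·(0.6) + (3.6)·(3.6)) / 4 = 25.2/4 = 6.3

S is symmetric (S[j,i] = S[i,j]). Assembling:

S = [[9.2, 0.9],
 [0.9, 6.3]]


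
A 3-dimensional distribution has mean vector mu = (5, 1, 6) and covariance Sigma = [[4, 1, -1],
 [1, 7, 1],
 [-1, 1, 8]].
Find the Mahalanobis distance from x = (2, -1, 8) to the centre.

Step 1 — centre the observation: (x - mu) = (-3, -2, 2).

Step 2 — invert Sigma (cofactor / det for 3×3, or solve directly):
  Sigma^{-1} = [[0.2709, -0.0443, 0.0394],
 [-0.0443, 0.1527, -0.0246],
 [0.0394, -0.0246, 0.133]].

Step 3 — form the quadratic (x - mu)^T · Sigma^{-1} · (x - mu):
  Sigma^{-1} · (x - mu) = (-0.6453, -0.2217, 0.197).
  (x - mu)^T · [Sigma^{-1} · (x - mu)] = (-3)·(-0.6453) + (-2)·(-0.2217) + (2)·(0.197) = 2.7734.

Step 4 — take square root: d = √(2.7734) ≈ 1.6654.

d(x, mu) = √(2.7734) ≈ 1.6654


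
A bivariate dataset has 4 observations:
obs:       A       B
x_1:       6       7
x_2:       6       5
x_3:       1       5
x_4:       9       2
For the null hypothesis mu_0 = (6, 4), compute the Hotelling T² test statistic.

Step 1 — sample mean vector:
  mean(A) = (6 + 6 + 1 + 9) / 4 = 22/4 = 5.5
  mean(B) = (7 + 5 + 5 + 2) / 4 = 19/4 = 4.75
  x̄ = (5.5, 4.75),  deviation x̄ - mu_0 = (5.5, 4.75) - (6, 4) = (-0.5, 0.75).

Step 2 — sample covariance matrix, S[i,j] = (1/(n-1)) · Σ_k (x_{k,i} - mean_i) · (x_{k,j} - mean_j), divisor n-1 = 3:
  S[A,A] = ((0.5)·(0.5) + (0.5)·(0.5) + (-4.5)·(-4.5) + (3.5)·(3.5)) / 3 = 33/3 = 11
  S[A,B] = ((0.5)·(2.25) + (0.5)·(0.25) + (-4.5)·(0.25) + (3.5)·(-2.75)) / 3 = -9.5/3 = -3.1667
  S[B,B] = ((2.25)·(2.25) + (0.25)·(0.25) + (0.25)·(0.25) + (-2.75)·(-2.75)) / 3 = 12.75/3 = 4.25
  S = [[11, -3.1667],
 [-3.1667, 4.25]].

Step 3 — invert S. det(S) = 11·4.25 - (-3.1667)² = 36.7222.
  S^{-1} = (1/det) · [[d, -b], [-b, a]] = [[0.1157, 0.0862],
 [0.0862, 0.2995]].

Step 4 — quadratic form (x̄ - mu_0)^T · S^{-1} · (x̄ - mu_0):
  S^{-1} · (x̄ - mu_0) = (0.0068, 0.1815),
  (x̄ - mu_0)^T · [...] = (-0.5)·(0.0068) + (0.75)·(0.1815) = 0.1328.

Step 5 — scale by n: T² = 4 · 0.1328 = 0.531.

T² ≈ 0.531


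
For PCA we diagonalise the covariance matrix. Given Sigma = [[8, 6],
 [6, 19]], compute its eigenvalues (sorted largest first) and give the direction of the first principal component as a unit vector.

Step 1 — characteristic polynomial of 2×2 Sigma:
  det(Sigma - λI) = λ² - trace · λ + det = 0.
  trace = 8 + 19 = 27, det = 8·19 - (6)² = 116.
Step 2 — discriminant:
  Δ = trace² - 4·det = 729 - 464 = 265.
Step 3 — eigenvalues:
  λ = (trace ± √Δ)/2 = (27 ± 16.2788)/2,
  λ_1 = 21.6394,  λ_2 = 5.3606.

Step 4 — unit eigenvector for λ_1: solve (Sigma - λ_1 I)v = 0. First row:
  (8 - 21.6394)·v_x + (6)·v_y = 0, i.e. (-13.6394)·v_x + (6)·v_y = 0,
  so v ∝ (b, λ_1 - a) = (6, 13.6394) = u.
  ||u|| = √((6)² + (13.6394)²) = √(222.0335) ≈ 14.9008,
  v_1 = u/||u|| ≈ (0.4027, 0.9153) (||v_1|| = 1).

λ_1 = 21.6394,  λ_2 = 5.3606;  v_1 ≈ (0.4027, 0.9153)


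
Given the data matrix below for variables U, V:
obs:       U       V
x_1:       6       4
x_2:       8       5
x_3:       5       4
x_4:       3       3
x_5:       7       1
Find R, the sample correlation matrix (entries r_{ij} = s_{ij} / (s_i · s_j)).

Step 1 — column means:
  mean(U) = (6 + 8 + 5 + 3 + 7) / 5 = 29/5 = 5.8
  mean(V) = (4 + 5 + 4 + 3 + 1) / 5 = 17/5 = 3.4

Step 2 — sample variances and covariances s[i,j] = (1/(n-1)) · Σ_k (x_{k,i} - mean_i) · (x_{k,j} - mean_j), with n-1 = 4:
  s[U,U] = ((0.2)·(0.2) + (2.2)·(2.2) + (-0.8)·(-0.8) + (-2.8)·(-2.8) + (1.2)·(1.2)) / 4 = 14.8/4 = 3.7
  s[U,V] = ((0.2)·(0.6) + (2.2)·(1.6) + (-0.8)·(0.6) + (-2.8)·(-0.4) + (1.2)·(-2.4)) / 4 = 1.4/4 = 0.35
  s[V,V] = ((0.6)·(0.6) + (1.6)·(1.6) + (0.6)·(0.6) + (-0.4)·(-0.4) + (-2.4)·(-2.4)) / 4 = 9.2/4 = 2.3
  Sample standard deviations s_i = √(s[i,i]):
  s(U) = √(3.7) = 1.9235
  s(V) = √(2.3) = 1.5166

Step 3 — r_{ij} = s_{ij} / (s_i · s_j):
  r[U,U] = 1 (diagonal).
  r[U,V] = 0.35 / (1.9235 · 1.5166) = 0.35 / 2.9172 = 0.12
  r[V,V] = 1 (diagonal).

R is symmetric with unit diagonal. Assembling:

R = [[1, 0.12],
 [0.12, 1]]


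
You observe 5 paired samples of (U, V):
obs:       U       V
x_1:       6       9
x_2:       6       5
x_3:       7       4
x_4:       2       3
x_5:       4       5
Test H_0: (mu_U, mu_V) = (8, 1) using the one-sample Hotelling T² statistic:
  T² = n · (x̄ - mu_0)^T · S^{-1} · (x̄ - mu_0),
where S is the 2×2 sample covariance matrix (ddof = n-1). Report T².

Step 1 — sample mean vector:
  mean(U) = (6 + 6 + 7 + 2 + 4) / 5 = 25/5 = 5
  mean(V) = (9 + 5 + 4 + 3 + 5) / 5 = 26/5 = 5.2
  x̄ = (5, 5.2),  deviation x̄ - mu_0 = (5, 5.2) - (8, 1) = (-3, 4.2).

Step 2 — sample covariance matrix, S[i,j] = (1/(n-1)) · Σ_k (x_{k,i} - mean_i) · (x_{k,j} - mean_j), divisor n-1 = 4:
  S[U,U] = ((1)·(1) + (1)·(1) + (2)·(2) + (-3)·(-3) + (-1)·(-1)) / 4 = 16/4 = 4
  S[U,V] = ((1)·(3.8) + (1)·(-0.2) + (2)·(-1.2) + (-3)·(-2.2) + (-1)·(-0.2)) / 4 = 8/4 = 2
  S[V,V] = ((3.8)·(3.8) + (-0.2)·(-0.2) + (-1.2)·(-1.2) + (-2.2)·(-2.2) + (-0.2)·(-0.2)) / 4 = 20.8/4 = 5.2
  S = [[4, 2],
 [2, 5.2]].

Step 3 — invert S. det(S) = 4·5.2 - (2)² = 16.8.
  S^{-1} = (1/det) · [[d, -b], [-b, a]] = [[0.3095, -0.119],
 [-0.119, 0.2381]].

Step 4 — quadratic form (x̄ - mu_0)^T · S^{-1} · (x̄ - mu_0):
  S^{-1} · (x̄ - mu_0) = (-1.4286, 1.3571),
  (x̄ - mu_0)^T · [...] = (-3)·(-1.4286) + (4.2)·(1.3571) = 9.9857.

Step 5 — scale by n: T² = 5 · 9.9857 = 49.9286.

T² ≈ 49.9286


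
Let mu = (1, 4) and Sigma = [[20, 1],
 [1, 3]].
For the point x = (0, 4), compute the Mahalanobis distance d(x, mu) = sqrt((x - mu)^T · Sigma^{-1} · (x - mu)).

Step 1 — centre the observation: (x - mu) = (-1, 0).

Step 2 — invert Sigma. det(Sigma) = 20·3 - (1)² = 59.
  Sigma^{-1} = (1/det) · [[d, -b], [-b, a]] = [[0.0508, -0.0169],
 [-0.0169, 0.339]].

Step 3 — form the quadratic (x - mu)^T · Sigma^{-1} · (x - mu):
  Sigma^{-1} · (x - mu) = (-0.0508, 0.0169).
  (x - mu)^T · [Sigma^{-1} · (x - mu)] = (-1)·(-0.0508) + (0)·(0.0169) = 0.0508.

Step 4 — take square root: d = √(0.0508) ≈ 0.2255.

d(x, mu) = √(0.0508) ≈ 0.2255


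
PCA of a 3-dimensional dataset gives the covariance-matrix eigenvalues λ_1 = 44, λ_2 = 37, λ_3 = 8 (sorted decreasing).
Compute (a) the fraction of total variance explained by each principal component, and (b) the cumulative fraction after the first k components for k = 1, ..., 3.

Step 1 — total variance = trace(Sigma) = Σ λ_i = 44 + 37 + 8 = 89.

Step 2 — fraction explained by component i = λ_i / Σ λ:
  PC1: 44/89 = 0.4944
  PC2: 37/89 = 0.4157
  PC3: 8/89 = 0.0899

Step 3 — cumulative fraction after k components = (λ_1 + ... + λ_k) / Σ λ:
  k = 1: 44/89 = 0.4944
  k = 2: (44 + 37)/89 = 81/89 = 0.9101
  k = 3: (44 + 37 + 8)/89 = 89/89 = 1

Summary (fraction, with percent):

explained: PC1 0.4944 (49.44%), PC2 0.4157 (41.57%), PC3 0.0899 (8.99%);  cumulative: 0.4944, 0.9101, 1


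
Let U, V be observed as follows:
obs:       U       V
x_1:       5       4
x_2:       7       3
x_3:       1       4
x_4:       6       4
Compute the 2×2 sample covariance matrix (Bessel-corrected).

Step 1 — column means:
  mean(U) = (5 + 7 + 1 + 6) / 4 = 19/4 = 4.75
  mean(V) = (4 + 3 + 4 + 4) / 4 = 15/4 = 3.75

Step 2 — sample covariance S[i,j] = (1/(n-1)) · Σ_k (x_{k,i} - mean_i) · (x_{k,j} - mean_j), with n-1 = 3.
  S[U,U] = ((0.25)·(0.25) + (2.25)·(2.25) + (-3.75)·(-3.75) + (1.25)·(1.25)) / 3 = 20.75/3 = 6.9167
  S[U,V] = ((0.25)·(0.25) + (2.25)·(-0.75) + (-3.75)·(0.25) + (1.25)·(0.25)) / 3 = -2.25/3 = -0.75
  S[V,V] = ((0.25)·(0.25) + (-0.75)·(-0.75) + (0.25)·(0.25) + (0.25)·(0.25)) / 3 = 0.75/3 = 0.25

S is symmetric (S[j,i] = S[i,j]). Assembling:

S = [[6.9167, -0.75],
 [-0.75, 0.25]]


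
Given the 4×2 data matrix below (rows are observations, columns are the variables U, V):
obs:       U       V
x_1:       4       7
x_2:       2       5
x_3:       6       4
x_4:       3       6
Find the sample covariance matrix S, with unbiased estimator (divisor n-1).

Step 1 — column means:
  mean(U) = (4 + 2 + 6 + 3) / 4 = 15/4 = 3.75
  mean(V) = (7 + 5 + 4 + 6) / 4 = 22/4 = 5.5

Step 2 — sample covariance S[i,j] = (1/(n-1)) · Σ_k (x_{k,i} - mean_i) · (x_{k,j} - mean_j), with n-1 = 3.
  S[U,U] = ((0.25)·(0.25) + (-1.75)·(-1.75) + (2.25)·(2.25) + (-0.75)·(-0.75)) / 3 = 8.75/3 = 2.9167
  S[U,V] = ((0.25)·(1.5) + (-1.75)·(-0.5) + (2.25)·(-1.5) + (-0.75)·(0.5)) / 3 = -2.5/3 = -0.8333
  S[V,V] = ((1.5)·(1.5) + (-0.5)·(-0.5) + (-1.5)·(-1.5) + (0.5)·(0.5)) / 3 = 5/3 = 1.6667

S is symmetric (S[j,i] = S[i,j]). Assembling:

S = [[2.9167, -0.8333],
 [-0.8333, 1.6667]]


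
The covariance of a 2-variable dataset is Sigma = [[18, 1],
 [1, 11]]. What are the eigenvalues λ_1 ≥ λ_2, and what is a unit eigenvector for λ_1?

Step 1 — characteristic polynomial of 2×2 Sigma:
  det(Sigma - λI) = λ² - trace · λ + det = 0.
  trace = 18 + 11 = 29, det = 18·11 - (1)² = 197.
Step 2 — discriminant:
  Δ = trace² - 4·det = 841 - 788 = 53.
Step 3 — eigenvalues:
  λ = (trace ± √Δ)/2 = (29 ± 7.2801)/2,
  λ_1 = 18.1401,  λ_2 = 10.8599.

Step 4 — unit eigenvector for λ_1: solve (Sigma - λ_1 I)v = 0. First row:
  (18 - 18.1401)·v_x + (1)·v_y = 0, i.e. (-0.1401)·v_x + (1)·v_y = 0,
  so v ∝ (b, λ_1 - a) = (1, 0.1401) = u.
  ||u|| = √((1)² + (0.1401)²) = √(1.0196) ≈ 1.0098,
  v_1 = u/||u|| ≈ (0.9903, 0.1387) (||v_1|| = 1).

λ_1 = 18.1401,  λ_2 = 10.8599;  v_1 ≈ (0.9903, 0.1387)


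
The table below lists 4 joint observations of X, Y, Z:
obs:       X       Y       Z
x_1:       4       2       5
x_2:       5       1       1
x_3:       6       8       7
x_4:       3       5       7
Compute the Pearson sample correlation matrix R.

Step 1 — column means:
  mean(X) = (4 + 5 + 6 + 3) / 4 = 18/4 = 4.5
  mean(Y) = (2 + 1 + 8 + 5) / 4 = 16/4 = 4
  mean(Z) = (5 + 1 + 7 + 7) / 4 = 20/4 = 5

Step 2 — sample variances and covariances s[i,j] = (1/(n-1)) · Σ_k (x_{k,i} - mean_i) · (x_{k,j} - mean_j), with n-1 = 3:
  s[X,X] = ((-0.5)·(-0.5) + (0.5)·(0.5) + (1.5)·(1.5) + (-1.5)·(-1.5)) / 3 = 5/3 = 1.6667
  s[X,Y] = ((-0.5)·(-2) + (0.5)·(-3) + (1.5)·(4) + (-1.5)·(1)) / 3 = 4/3 = 1.3333
  s[X,Z] = ((-0.5)·(0) + (0.5)·(-4) + (1.5)·(2) + (-1.5)·(2)) / 3 = -2/3 = -0.6667
  s[Y,Y] = ((-2)·(-2) + (-3)·(-3) + (4)·(4) + (1)·(1)) / 3 = 30/3 = 10
  s[Y,Z] = ((-2)·(0) + (-3)·(-4) + (4)·(2) + (1)·(2)) / 3 = 22/3 = 7.3333
  s[Z,Z] = ((0)·(0) + (-4)·(-4) + (2)·(2) + (2)·(2)) / 3 = 24/3 = 8
  Sample standard deviations s_i = √(s[i,i]):
  s(X) = √(1.6667) = 1.291
  s(Y) = √(10) = 3.1623
  s(Z) = √(8) = 2.8284

Step 3 — r_{ij} = s_{ij} / (s_i · s_j):
  r[X,X] = 1 (diagonal).
  r[X,Y] = 1.3333 / (1.291 · 3.1623) = 1.3333 / 4.0825 = 0.3266
  r[X,Z] = -0.6667 / (1.291 · 2.8284) = -0.6667 / 3.6515 = -0.1826
  r[Y,Y] = 1 (diagonal).
  r[Y,Z] = 7.3333 / (3.1623 · 2.8284) = 7.3333 / 8.9443 = 0.8199
  r[Z,Z] = 1 (diagonal).

R is symmetric with unit diagonal. Assembling:

R = [[1, 0.3266, -0.1826],
 [0.3266, 1, 0.8199],
 [-0.1826, 0.8199, 1]]


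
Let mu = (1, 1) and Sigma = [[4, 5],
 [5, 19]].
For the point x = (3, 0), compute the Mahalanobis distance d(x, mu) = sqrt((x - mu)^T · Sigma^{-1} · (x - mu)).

Step 1 — centre the observation: (x - mu) = (2, -1).

Step 2 — invert Sigma. det(Sigma) = 4·19 - (5)² = 51.
  Sigma^{-1} = (1/det) · [[d, -b], [-b, a]] = [[0.3725, -0.098],
 [-0.098, 0.0784]].

Step 3 — form the quadratic (x - mu)^T · Sigma^{-1} · (x - mu):
  Sigma^{-1} · (x - mu) = (0.8431, -0.2745).
  (x - mu)^T · [Sigma^{-1} · (x - mu)] = (2)·(0.8431) + (-1)·(-0.2745) = 1.9608.

Step 4 — take square root: d = √(1.9608) ≈ 1.4003.

d(x, mu) = √(1.9608) ≈ 1.4003


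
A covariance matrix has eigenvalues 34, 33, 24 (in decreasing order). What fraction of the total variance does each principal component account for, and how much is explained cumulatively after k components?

Step 1 — total variance = trace(Sigma) = Σ λ_i = 34 + 33 + 24 = 91.

Step 2 — fraction explained by component i = λ_i / Σ λ:
  PC1: 34/91 = 0.3736
  PC2: 33/91 = 0.3626
  PC3: 24/91 = 0.2637

Step 3 — cumulative fraction after k components = (λ_1 + ... + λ_k) / Σ λ:
  k = 1: 34/91 = 0.3736
  k = 2: (34 + 33)/91 = 67/91 = 0.7363
  k = 3: (34 + 33 + 24)/91 = 91/91 = 1

Summary (fraction, with percent):

explained: PC1 0.3736 (37.36%), PC2 0.3626 (36.26%), PC3 0.2637 (26.37%);  cumulative: 0.3736, 0.7363, 1


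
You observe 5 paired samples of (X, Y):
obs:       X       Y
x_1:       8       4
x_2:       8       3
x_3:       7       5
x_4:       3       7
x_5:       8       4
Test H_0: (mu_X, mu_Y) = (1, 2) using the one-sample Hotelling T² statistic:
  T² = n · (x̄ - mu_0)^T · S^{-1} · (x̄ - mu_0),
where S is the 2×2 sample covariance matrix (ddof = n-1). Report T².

Step 1 — sample mean vector:
  mean(X) = (8 + 8 + 7 + 3 + 8) / 5 = 34/5 = 6.8
  mean(Y) = (4 + 3 + 5 + 7 + 4) / 5 = 23/5 = 4.6
  x̄ = (6.8, 4.6),  deviation x̄ - mu_0 = (6.8, 4.6) - (1, 2) = (5.8, 2.6).

Step 2 — sample covariance matrix, S[i,j] = (1/(n-1)) · Σ_k (x_{k,i} - mean_i) · (x_{k,j} - mean_j), divisor n-1 = 4:
  S[X,X] = ((1.2)·(1.2) + (1.2)·(1.2) + (0.2)·(0.2) + (-3.8)·(-3.8) + (1.2)·(1.2)) / 4 = 18.8/4 = 4.7
  S[X,Y] = ((1.2)·(-0.6) + (1.2)·(-1.6) + (0.2)·(0.4) + (-3.8)·(2.4) + (1.2)·(-0.6)) / 4 = -12.4/4 = -3.1
  S[Y,Y] = ((-0.6)·(-0.6) + (-1.6)·(-1.6) + (0.4)·(0.4) + (2.4)·(2.4) + (-0.6)·(-0.6)) / 4 = 9.2/4 = 2.3
  S = [[4.7, -3.1],
 [-3.1, 2.3]].

Step 3 — invert S. det(S) = 4.7·2.3 - (-3.1)² = 1.2.
  S^{-1} = (1/det) · [[d, -b], [-b, a]] = [[1.9167, 2.5833],
 [2.5833, 3.9167]].

Step 4 — quadratic form (x̄ - mu_0)^T · S^{-1} · (x̄ - mu_0):
  S^{-1} · (x̄ - mu_0) = (17.8333, 25.1667),
  (x̄ - mu_0)^T · [...] = (5.8)·(17.8333) + (2.6)·(25.1667) = 168.8667.

Step 5 — scale by n: T² = 5 · 168.8667 = 844.3333.

T² ≈ 844.3333


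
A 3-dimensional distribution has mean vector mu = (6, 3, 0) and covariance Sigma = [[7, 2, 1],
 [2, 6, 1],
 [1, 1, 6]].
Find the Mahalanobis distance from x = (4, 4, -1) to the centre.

Step 1 — centre the observation: (x - mu) = (-2, 1, -1).

Step 2 — invert Sigma (cofactor / det for 3×3, or solve directly):
  Sigma^{-1} = [[0.1598, -0.0502, -0.0183],
 [-0.0502, 0.1872, -0.0228],
 [-0.0183, -0.0228, 0.1735]].

Step 3 — form the quadratic (x - mu)^T · Sigma^{-1} · (x - mu):
  Sigma^{-1} · (x - mu) = (-0.3516, 0.3105, -0.1598).
  (x - mu)^T · [Sigma^{-1} · (x - mu)] = (-2)·(-0.3516) + (1)·(0.3105) + (-1)·(-0.1598) = 1.1735.

Step 4 — take square root: d = √(1.1735) ≈ 1.0833.

d(x, mu) = √(1.1735) ≈ 1.0833


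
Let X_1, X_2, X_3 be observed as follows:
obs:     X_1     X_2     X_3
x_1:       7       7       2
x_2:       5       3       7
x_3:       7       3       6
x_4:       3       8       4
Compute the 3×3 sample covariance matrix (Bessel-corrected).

Step 1 — column means:
  mean(X_1) = (7 + 5 + 7 + 3) / 4 = 22/4 = 5.5
  mean(X_2) = (7 + 3 + 3 + 8) / 4 = 21/4 = 5.25
  mean(X_3) = (2 + 7 + 6 + 4) / 4 = 19/4 = 4.75

Step 2 — sample covariance S[i,j] = (1/(n-1)) · Σ_k (x_{k,i} - mean_i) · (x_{k,j} - mean_j), with n-1 = 3.
  S[X_1,X_1] = ((1.5)·(1.5) + (-0.5)·(-0.5) + (1.5)·(1.5) + (-2.5)·(-2.5)) / 3 = 11/3 = 3.6667
  S[X_1,X_2] = ((1.5)·(1.75) + (-0.5)·(-2.25) + (1.5)·(-2.25) + (-2.5)·(2.75)) / 3 = -6.5/3 = -2.1667
  S[X_1,X_3] = ((1.5)·(-2.75) + (-0.5)·(2.25) + (1.5)·(1.25) + (-2.5)·(-0.75)) / 3 = -1.5/3 = -0.5
  S[X_2,X_2] = ((1.75)·(1.75) + (-2.25)·(-2.25) + (-2.25)·(-2.25) + (2.75)·(2.75)) / 3 = 20.75/3 = 6.9167
  S[X_2,X_3] = ((1.75)·(-2.75) + (-2.25)·(2.25) + (-2.25)·(1.25) + (2.75)·(-0.75)) / 3 = -14.75/3 = -4.9167
  S[X_3,X_3] = ((-2.75)·(-2.75) + (2.25)·(2.25) + (1.25)·(1.25) + (-0.75)·(-0.75)) / 3 = 14.75/3 = 4.9167

S is symmetric (S[j,i] = S[i,j]). Assembling:

S = [[3.6667, -2.1667, -0.5],
 [-2.1667, 6.9167, -4.9167],
 [-0.5, -4.9167, 4.9167]]


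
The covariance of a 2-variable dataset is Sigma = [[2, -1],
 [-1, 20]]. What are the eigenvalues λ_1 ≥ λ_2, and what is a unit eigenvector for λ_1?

Step 1 — characteristic polynomial of 2×2 Sigma:
  det(Sigma - λI) = λ² - trace · λ + det = 0.
  trace = 2 + 20 = 22, det = 2·20 - (-1)² = 39.
Step 2 — discriminant:
  Δ = trace² - 4·det = 484 - 156 = 328.
Step 3 — eigenvalues:
  λ = (trace ± √Δ)/2 = (22 ± 18.1108)/2,
  λ_1 = 20.0554,  λ_2 = 1.9446.

Step 4 — unit eigenvector for λ_1: solve (Sigma - λ_1 I)v = 0. First row:
  (2 - 20.0554)·v_x + (-1)·v_y = 0, i.e. (-18.0554)·v_x + (-1)·v_y = 0,
  so v ∝ (b, λ_1 - a) = (-1, 18.0554); multiply by -1 so the first entry is positive: u = (1, -18.0554).
  ||u|| = √((1)² + (-18.0554)²) = √(326.9969) ≈ 18.0831,
  v_1 = u/||u|| ≈ (0.0553, -0.9985) (||v_1|| = 1).

λ_1 = 20.0554,  λ_2 = 1.9446;  v_1 ≈ (0.0553, -0.9985)


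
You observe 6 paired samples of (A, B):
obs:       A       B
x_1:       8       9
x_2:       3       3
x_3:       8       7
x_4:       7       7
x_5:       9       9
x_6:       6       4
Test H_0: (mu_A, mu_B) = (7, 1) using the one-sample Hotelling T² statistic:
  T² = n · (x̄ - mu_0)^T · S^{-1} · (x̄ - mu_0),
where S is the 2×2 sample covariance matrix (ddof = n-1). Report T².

Step 1 — sample mean vector:
  mean(A) = (8 + 3 + 8 + 7 + 9 + 6) / 6 = 41/6 = 6.8333
  mean(B) = (9 + 3 + 7 + 7 + 9 + 4) / 6 = 39/6 = 6.5
  x̄ = (6.8333, 6.5),  deviation x̄ - mu_0 = (6.8333, 6.5) - (7, 1) = (-0.1667, 5.5).

Step 2 — sample covariance matrix, S[i,j] = (1/(n-1)) · Σ_k (x_{k,i} - mean_i) · (x_{k,j} - mean_j), divisor n-1 = 5:
  S[A,A] = ((1.1667)·(1.1667) + (-3.8333)·(-3.8333) + (1.1667)·(1.1667) + (0.1667)·(0.1667) + (2.1667)·(2.1667) + (-0.8333)·(-0.8333)) / 5 = 22.8333/5 = 4.5667
  S[A,B] = ((1.1667)·(2.5) + (-3.8333)·(-3.5) + (1.1667)·(0.5) + (0.1667)·(0.5) + (2.1667)·(2.5) + (-0.8333)·(-2.5)) / 5 = 24.5/5 = 4.9
  S[B,B] = ((2.5)·(2.5) + (-3.5)·(-3.5) + (0.5)·(0.5) + (0.5)·(0.5) + (2.5)·(2.5) + (-2.5)·(-2.5)) / 5 = 31.5/5 = 6.3
  S = [[4.5667, 4.9],
 [4.9, 6.3]].

Step 3 — invert S. det(S) = 4.5667·6.3 - (4.9)² = 4.76.
  S^{-1} = (1/det) · [[d, -b], [-b, a]] = [[1.3235, -1.0294],
 [-1.0294, 0.9594]].

Step 4 — quadratic form (x̄ - mu_0)^T · S^{-1} · (x̄ - mu_0):
  S^{-1} · (x̄ - mu_0) = (-5.8824, 5.4482),
  (x̄ - mu_0)^T · [...] = (-0.1667)·(-5.8824) + (5.5)·(5.4482) = 30.9454.

Step 5 — scale by n: T² = 6 · 30.9454 = 185.6723.

T² ≈ 185.6723


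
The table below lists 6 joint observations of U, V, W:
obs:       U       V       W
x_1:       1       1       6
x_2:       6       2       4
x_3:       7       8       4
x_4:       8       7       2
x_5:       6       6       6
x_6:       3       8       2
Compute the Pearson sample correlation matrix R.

Step 1 — column means:
  mean(U) = (1 + 6 + 7 + 8 + 6 + 3) / 6 = 31/6 = 5.1667
  mean(V) = (1 + 2 + 8 + 7 + 6 + 8) / 6 = 32/6 = 5.3333
  mean(W) = (6 + 4 + 4 + 2 + 6 + 2) / 6 = 24/6 = 4

Step 2 — sample variances and covariances s[i,j] = (1/(n-1)) · Σ_k (x_{k,i} - mean_i) · (x_{k,j} - mean_j), with n-1 = 5:
  s[U,U] = ((-4.1667)·(-4.1667) + (0.8333)·(0.8333) + (1.8333)·(1.8333) + (2.8333)·(2.8333) + (0.8333)·(0.8333) + (-2.1667)·(-2.1667)) / 5 = 34.8333/5 = 6.9667
  s[U,V] = ((-4.1667)·(-4.3333) + (0.8333)·(-3.3333) + (1.8333)·(2.6667) + (2.8333)·(1.6667) + (0.8333)·(0.6667) + (-2.1667)·(2.6667)) / 5 = 19.6667/5 = 3.9333
  s[U,W] = ((-4.1667)·(2) + (0.8333)·(0) + (1.8333)·(0) + (2.8333)·(-2) + (0.8333)·(2) + (-2.1667)·(-2)) / 5 = -8/5 = -1.6
  s[V,V] = ((-4.3333)·(-4.3333) + (-3.3333)·(-3.3333) + (2.6667)·(2.6667) + (1.6667)·(1.6667) + (0.6667)·(0.6667) + (2.6667)·(2.6667)) / 5 = 47.3333/5 = 9.4667
  s[V,W] = ((-4.3333)·(2) + (-3.3333)·(0) + (2.6667)·(0) + (1.6667)·(-2) + (0.6667)·(2) + (2.6667)·(-2)) / 5 = -16/5 = -3.2
  s[W,W] = ((2)·(2) + (0)·(0) + (0)·(0) + (-2)·(-2) + (2)·(2) + (-2)·(-2)) / 5 = 16/5 = 3.2
  Sample standard deviations s_i = √(s[i,i]):
  s(U) = √(6.9667) = 2.6394
  s(V) = √(9.4667) = 3.0768
  s(W) = √(3.2) = 1.7889

Step 3 — r_{ij} = s_{ij} / (s_i · s_j):
  r[U,U] = 1 (diagonal).
  r[U,V] = 3.9333 / (2.6394 · 3.0768) = 3.9333 / 8.121 = 0.4843
  r[U,W] = -1.6 / (2.6394 · 1.7889) = -1.6 / 4.7216 = -0.3389
  r[V,V] = 1 (diagonal).
  r[V,W] = -3.2 / (3.0768 · 1.7889) = -3.2 / 5.5039 = -0.5814
  r[W,W] = 1 (diagonal).

R is symmetric with unit diagonal. Assembling:

R = [[1, 0.4843, -0.3389],
 [0.4843, 1, -0.5814],
 [-0.3389, -0.5814, 1]]


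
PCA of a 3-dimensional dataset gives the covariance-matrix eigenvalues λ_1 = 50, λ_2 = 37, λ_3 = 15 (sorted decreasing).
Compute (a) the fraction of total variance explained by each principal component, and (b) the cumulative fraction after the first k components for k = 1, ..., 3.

Step 1 — total variance = trace(Sigma) = Σ λ_i = 50 + 37 + 15 = 102.

Step 2 — fraction explained by component i = λ_i / Σ λ:
  PC1: 50/102 = 0.4902
  PC2: 37/102 = 0.3627
  PC3: 15/102 = 0.1471

Step 3 — cumulative fraction after k components = (λ_1 + ... + λ_k) / Σ λ:
  k = 1: 50/102 = 0.4902
  k = 2: (50 + 37)/102 = 87/102 = 0.8529
  k = 3: (50 + 37 + 15)/102 = 102/102 = 1

Summary (fraction, with percent):

explained: PC1 0.4902 (49.02%), PC2 0.3627 (36.27%), PC3 0.1471 (14.71%);  cumulative: 0.4902, 0.8529, 1
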